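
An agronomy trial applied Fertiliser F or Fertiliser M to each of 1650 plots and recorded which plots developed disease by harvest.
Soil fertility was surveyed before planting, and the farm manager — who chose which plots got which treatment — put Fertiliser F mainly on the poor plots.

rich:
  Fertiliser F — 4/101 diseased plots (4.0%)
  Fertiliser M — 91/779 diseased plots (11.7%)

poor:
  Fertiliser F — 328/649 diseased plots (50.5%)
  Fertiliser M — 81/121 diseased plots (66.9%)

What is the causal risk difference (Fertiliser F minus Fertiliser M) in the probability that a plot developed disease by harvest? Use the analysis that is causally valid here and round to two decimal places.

Fertiliser F is lower inside every soil fertility stratum but Fertiliser M is lower in aggregate. Whether to stratify depends on how soil fertility relates to the fertiliser.
Soil fertility is set before the fertiliser has any effect — it is not caused by the fertiliser — and it independently drives the outcome. That makes it a confounder, so the causal comparison is within soil fertility levels.
Adjusting over the population distribution of soil fertility: 0.533·(0.040−0.117) + 0.467·(0.505−0.669) = -0.118.

-0.12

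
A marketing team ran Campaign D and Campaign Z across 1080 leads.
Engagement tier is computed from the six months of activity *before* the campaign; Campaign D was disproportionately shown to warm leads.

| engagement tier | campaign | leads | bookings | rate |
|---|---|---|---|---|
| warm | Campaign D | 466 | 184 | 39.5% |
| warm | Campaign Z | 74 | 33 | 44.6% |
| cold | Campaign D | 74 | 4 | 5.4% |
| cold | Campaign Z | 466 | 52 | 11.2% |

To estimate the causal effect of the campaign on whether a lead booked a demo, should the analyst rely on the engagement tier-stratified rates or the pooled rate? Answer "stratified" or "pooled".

Since engagement tier is a pre-existing factor (not a product of the campaign) and it affects the outcome on its own, it is a confounder. The stratified rates, not the pooled rate, identify the causal effect.
Within each level — warm: 39.5% vs 44.6%; cold: 5.4% vs 11.2% — Campaign Z is higher every time.

stratified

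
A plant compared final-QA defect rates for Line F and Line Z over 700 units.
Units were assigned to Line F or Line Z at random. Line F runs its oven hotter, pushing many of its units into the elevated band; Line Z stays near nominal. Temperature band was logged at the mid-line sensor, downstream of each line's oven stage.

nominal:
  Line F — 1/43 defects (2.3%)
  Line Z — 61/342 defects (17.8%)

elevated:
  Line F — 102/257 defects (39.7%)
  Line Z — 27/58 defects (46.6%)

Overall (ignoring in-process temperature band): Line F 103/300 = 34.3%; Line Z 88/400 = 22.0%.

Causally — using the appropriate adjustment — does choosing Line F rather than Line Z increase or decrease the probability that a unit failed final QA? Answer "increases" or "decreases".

increases

In-process temperature band is recorded after the line and is itself shifted by it — it sits on the causal path from line to outcome. Conditioning on a mediator would strip out part of the effect we want; the pooled comparison gives the total causal effect.
Pooled: Line F 34.3% vs Line Z 22.0%; Line Z is lower overall.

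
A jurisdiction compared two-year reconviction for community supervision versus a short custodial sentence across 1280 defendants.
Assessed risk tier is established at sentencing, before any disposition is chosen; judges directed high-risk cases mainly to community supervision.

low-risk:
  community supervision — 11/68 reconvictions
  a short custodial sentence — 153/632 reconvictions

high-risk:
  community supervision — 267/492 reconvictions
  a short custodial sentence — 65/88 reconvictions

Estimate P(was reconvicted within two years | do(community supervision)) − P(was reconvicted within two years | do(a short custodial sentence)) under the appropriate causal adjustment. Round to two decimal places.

The stratified and pooled comparisons disagree (community supervision wins within each assessed risk tier; a short custodial sentence wins overall), so the answer turns on the causal role of assessed risk tier.
Assessed risk tier differs across dispositions for reasons unrelated to any effect of the disposition itself, and it separately predicts the outcome — a classic confounder. We must compare within assessed risk tier levels.
Adjusting over the population distribution of assessed risk tier: 0.547·(0.162−0.242) + 0.453·(0.543−0.739) = -0.133.

-0.13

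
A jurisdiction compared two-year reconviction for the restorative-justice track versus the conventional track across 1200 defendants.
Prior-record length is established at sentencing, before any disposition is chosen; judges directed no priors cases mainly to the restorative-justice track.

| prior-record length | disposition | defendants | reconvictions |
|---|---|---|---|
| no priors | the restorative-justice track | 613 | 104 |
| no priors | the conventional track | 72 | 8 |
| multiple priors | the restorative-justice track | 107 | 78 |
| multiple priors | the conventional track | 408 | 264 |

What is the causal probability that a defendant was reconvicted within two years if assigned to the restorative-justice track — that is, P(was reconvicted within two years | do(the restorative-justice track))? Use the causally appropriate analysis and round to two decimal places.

0.41

Prior-record length differs across dispositions for reasons unrelated to any effect of the disposition itself, and it separately predicts the outcome — a classic confounder. We must compare within prior-record length levels.
Standardising the restorative-justice track to the population prior-record length mix: 0.571·104/613 + 0.429·78/107 = 0.410.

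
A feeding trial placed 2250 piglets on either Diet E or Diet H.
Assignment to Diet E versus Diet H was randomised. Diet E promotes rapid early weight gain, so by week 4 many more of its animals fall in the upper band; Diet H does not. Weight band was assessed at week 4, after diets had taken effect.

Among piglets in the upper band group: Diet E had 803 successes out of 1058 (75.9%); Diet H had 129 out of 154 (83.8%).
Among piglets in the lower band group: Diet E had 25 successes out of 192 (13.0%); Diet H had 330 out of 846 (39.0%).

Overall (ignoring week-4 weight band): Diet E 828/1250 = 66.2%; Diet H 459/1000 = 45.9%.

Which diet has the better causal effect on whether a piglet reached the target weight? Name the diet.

Stratifying would compare diets among piglets the diets themselves sorted into week-4 weight band groups — a form of selection on an intermediate. The unconditioned pooled rates give the total causal effect.
Pooled: Diet E 66.2% vs Diet H 45.9%; Diet E is higher overall.

Diet E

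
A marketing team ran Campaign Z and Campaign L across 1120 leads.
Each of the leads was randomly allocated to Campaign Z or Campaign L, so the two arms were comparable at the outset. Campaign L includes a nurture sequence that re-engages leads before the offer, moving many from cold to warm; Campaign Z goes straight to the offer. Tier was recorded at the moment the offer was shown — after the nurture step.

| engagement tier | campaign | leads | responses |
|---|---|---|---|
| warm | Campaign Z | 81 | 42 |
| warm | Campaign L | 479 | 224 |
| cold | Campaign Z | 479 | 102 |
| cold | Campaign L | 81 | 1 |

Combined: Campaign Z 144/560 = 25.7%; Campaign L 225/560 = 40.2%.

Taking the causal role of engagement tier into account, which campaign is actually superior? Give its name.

The distribution of engagement tier is itself part of what the campaign does — it is an intermediate outcome. Holding it fixed would remove that part of the effect; the total effect is the pooled difference.
Pooled: Campaign Z 25.7% vs Campaign L 40.2%; Campaign L is higher overall.

Campaign L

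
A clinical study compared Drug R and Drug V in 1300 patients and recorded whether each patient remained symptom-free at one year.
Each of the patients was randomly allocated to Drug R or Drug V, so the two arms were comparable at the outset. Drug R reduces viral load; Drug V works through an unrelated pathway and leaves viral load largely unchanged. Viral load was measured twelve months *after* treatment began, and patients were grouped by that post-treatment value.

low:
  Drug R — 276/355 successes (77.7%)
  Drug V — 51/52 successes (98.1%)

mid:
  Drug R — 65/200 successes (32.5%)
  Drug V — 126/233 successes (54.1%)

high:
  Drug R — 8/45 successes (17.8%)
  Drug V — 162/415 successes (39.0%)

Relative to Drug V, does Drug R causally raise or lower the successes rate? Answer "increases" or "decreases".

Viral load lies on the pathway drug → viral load → outcome, so adjusting for it blocks the indirect effect. For the total causal effect of drug, use the unadjusted pooled rates.
Pooled: Drug R 58.2% vs Drug V 48.4%; Drug R is higher overall.

increases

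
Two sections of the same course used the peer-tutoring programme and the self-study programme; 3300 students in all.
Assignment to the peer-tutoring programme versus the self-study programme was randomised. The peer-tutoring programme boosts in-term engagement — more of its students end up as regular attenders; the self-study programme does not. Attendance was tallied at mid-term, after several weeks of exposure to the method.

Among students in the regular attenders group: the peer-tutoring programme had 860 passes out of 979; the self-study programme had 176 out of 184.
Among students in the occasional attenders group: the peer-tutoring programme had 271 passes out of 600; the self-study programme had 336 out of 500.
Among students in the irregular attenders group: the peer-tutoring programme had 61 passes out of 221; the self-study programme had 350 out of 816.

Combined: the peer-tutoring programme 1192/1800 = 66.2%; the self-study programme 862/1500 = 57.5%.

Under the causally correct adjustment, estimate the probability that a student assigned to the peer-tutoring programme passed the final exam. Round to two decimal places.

The mid-term attendance-specific comparison favours the self-study programme throughout, but the pooled figures favour the peer-tutoring programme. The question is whether to condition on mid-term attendance.
The distribution of mid-term attendance is itself part of what the teaching method does — it is an intermediate outcome. Holding it fixed would remove that part of the effect; the total effect is the pooled difference.
So P(outcome | do(the peer-tutoring programme)) is just the pooled rate for the peer-tutoring programme: 1192/1800 = 0.662.

0.66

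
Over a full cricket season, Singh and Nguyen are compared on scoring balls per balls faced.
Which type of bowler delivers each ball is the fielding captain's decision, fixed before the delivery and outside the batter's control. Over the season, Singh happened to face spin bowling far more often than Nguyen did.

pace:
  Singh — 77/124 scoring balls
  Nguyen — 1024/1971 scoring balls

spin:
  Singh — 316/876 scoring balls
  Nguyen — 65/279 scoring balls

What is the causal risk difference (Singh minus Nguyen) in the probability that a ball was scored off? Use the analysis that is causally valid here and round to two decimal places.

Nothing the player does changes bowling type; the imbalance is an allocation artefact. With bowling type also predicting the outcome, the pooled figure is confounded, and the within-stratum comparison is the causal one.
Adjusting over the population distribution of bowling type: 0.645·(0.621−0.520) + 0.355·(0.361−0.233) = +0.111.

+0.11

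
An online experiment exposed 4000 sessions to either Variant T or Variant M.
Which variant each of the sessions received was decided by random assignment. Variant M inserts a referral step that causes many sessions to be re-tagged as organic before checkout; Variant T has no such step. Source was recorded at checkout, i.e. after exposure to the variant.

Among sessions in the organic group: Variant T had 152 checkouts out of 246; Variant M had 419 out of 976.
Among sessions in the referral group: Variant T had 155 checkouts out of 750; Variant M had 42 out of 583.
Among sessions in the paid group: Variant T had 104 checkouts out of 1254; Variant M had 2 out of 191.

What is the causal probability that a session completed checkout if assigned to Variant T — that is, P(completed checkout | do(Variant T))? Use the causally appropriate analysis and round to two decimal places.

Variant T is higher inside every traffic source stratum but Variant M is higher in aggregate. Whether to stratify depends on how traffic source relates to the variant.
Because the variant influences traffic source, traffic source is a post-treatment mediator, not a confounder. Stratifying on it would bias the estimate; the causal effect is the crude pooled difference.
So P(outcome | do(Variant T)) is just the pooled rate for Variant T: 411/2250 = 0.183.

0.18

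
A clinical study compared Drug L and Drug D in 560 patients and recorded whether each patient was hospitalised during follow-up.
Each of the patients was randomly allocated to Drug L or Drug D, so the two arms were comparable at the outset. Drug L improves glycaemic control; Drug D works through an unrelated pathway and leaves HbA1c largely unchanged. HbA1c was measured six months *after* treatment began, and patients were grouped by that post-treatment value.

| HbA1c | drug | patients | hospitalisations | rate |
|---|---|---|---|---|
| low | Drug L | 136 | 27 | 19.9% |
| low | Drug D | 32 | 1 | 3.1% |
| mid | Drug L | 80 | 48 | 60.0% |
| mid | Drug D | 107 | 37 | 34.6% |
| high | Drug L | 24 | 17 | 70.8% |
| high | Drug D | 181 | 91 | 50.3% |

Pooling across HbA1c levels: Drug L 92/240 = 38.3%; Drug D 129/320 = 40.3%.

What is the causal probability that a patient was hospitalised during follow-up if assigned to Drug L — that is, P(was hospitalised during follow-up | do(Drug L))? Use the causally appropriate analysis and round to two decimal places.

0.38

HbA1c is downstream of the drug. One should not condition on a consequence of treatment, so the overall rates are the right comparison.
So P(outcome | do(Drug L)) is just the pooled rate for Drug L: 92/240 = 0.383.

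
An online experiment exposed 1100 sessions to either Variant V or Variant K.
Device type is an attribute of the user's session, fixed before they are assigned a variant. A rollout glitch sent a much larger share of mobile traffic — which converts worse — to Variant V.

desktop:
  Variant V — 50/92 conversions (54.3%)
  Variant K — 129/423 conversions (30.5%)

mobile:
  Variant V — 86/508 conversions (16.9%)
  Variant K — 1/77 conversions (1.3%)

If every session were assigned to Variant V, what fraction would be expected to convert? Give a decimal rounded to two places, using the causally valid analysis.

The imbalance in device type arose from how sessions were allocated, not from anything the variant did; and device type independently affects the outcome. The pooled gap is confounded — condition on device type.
Standardising Variant V to the population device type mix: 0.468·50/92 + 0.532·86/508 = 0.344.

0.34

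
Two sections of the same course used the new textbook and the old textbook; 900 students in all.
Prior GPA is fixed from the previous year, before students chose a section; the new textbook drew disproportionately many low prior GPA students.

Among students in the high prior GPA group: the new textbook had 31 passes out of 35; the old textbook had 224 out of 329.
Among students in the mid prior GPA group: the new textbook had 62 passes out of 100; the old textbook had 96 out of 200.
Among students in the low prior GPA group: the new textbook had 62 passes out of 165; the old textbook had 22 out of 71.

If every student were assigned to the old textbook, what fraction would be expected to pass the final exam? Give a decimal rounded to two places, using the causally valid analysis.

0.52

Nothing the teaching method does changes prior GPA band; the imbalance is an allocation artefact. With prior GPA band also predicting the outcome, the pooled figure is confounded, and the within-stratum comparison is the causal one.
Standardising the old textbook to the population prior GPA band mix: 0.404·224/329 + 0.333·96/200 + 0.262·22/71 = 0.517.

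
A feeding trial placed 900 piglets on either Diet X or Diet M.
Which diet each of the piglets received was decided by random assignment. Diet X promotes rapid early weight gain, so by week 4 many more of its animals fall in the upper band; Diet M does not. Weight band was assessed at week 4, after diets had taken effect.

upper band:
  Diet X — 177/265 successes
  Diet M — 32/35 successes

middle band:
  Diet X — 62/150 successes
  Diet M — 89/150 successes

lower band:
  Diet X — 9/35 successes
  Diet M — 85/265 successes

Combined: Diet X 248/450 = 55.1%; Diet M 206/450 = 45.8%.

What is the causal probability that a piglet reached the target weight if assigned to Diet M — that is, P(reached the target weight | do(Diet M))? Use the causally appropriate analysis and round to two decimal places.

0.46

The stratified and pooled comparisons disagree (Diet M wins within each week-4 weight band; Diet X wins overall), so the answer turns on the causal role of week-4 weight band.
Stratifying would compare diets among piglets the diets themselves sorted into week-4 weight band groups — a form of selection on an intermediate. The unconditioned pooled rates give the total causal effect.
So P(outcome | do(Diet M)) is just the pooled rate for Diet M: 206/450 = 0.458.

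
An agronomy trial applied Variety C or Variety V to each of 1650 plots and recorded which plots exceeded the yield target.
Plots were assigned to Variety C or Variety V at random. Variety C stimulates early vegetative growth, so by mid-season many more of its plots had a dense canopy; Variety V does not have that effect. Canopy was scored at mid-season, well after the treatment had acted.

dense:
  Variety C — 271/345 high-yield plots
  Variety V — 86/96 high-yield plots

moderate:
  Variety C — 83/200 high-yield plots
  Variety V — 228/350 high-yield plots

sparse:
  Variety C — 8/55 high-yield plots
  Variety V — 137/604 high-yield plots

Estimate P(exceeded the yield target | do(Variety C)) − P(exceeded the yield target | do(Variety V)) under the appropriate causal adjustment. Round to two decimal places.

+0.17

Mid-season canopy here is a post-treatment variable shaped by the variety; conditioning on it would introduce bias rather than remove it. The overall comparison is the causal one.
The causal difference is the pooled difference: 0.603 − 0.430 = +0.174.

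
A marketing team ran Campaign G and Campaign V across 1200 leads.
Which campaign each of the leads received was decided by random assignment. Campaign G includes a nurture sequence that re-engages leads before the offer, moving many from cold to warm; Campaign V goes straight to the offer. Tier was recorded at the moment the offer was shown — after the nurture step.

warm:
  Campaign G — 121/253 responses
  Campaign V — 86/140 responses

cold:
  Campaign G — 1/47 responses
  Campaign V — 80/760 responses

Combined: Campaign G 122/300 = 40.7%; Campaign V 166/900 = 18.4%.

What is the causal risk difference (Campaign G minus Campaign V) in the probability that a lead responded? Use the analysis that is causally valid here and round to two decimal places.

The engagement tier-specific comparison favours Campaign V throughout, but the pooled figures favour Campaign G. The question is whether to condition on engagement tier.
Engagement tier is downstream of the campaign. One should not condition on a consequence of treatment, so the overall rates are the right comparison.
The causal difference is the pooled difference: 0.407 − 0.184 = +0.222.

+0.22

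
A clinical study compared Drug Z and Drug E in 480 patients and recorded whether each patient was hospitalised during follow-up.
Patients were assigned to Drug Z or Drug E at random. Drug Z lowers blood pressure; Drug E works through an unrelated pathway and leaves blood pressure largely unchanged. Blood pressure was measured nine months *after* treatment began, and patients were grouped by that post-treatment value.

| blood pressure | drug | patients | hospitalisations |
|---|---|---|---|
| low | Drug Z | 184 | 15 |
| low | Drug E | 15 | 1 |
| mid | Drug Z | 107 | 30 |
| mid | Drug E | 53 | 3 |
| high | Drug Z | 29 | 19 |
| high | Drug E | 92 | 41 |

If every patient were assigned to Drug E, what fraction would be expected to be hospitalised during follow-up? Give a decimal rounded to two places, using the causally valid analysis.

0.28

The stratified and pooled comparisons disagree (Drug E wins within each blood pressure; Drug Z wins overall), so the answer turns on the causal role of blood pressure.
Stratifying would compare drugs among patients the drugs themselves sorted into blood pressure groups — a form of selection on an intermediate. The unconditioned pooled rates give the total causal effect.
So P(outcome | do(Drug E)) is just the pooled rate for Drug E: 45/160 = 0.281.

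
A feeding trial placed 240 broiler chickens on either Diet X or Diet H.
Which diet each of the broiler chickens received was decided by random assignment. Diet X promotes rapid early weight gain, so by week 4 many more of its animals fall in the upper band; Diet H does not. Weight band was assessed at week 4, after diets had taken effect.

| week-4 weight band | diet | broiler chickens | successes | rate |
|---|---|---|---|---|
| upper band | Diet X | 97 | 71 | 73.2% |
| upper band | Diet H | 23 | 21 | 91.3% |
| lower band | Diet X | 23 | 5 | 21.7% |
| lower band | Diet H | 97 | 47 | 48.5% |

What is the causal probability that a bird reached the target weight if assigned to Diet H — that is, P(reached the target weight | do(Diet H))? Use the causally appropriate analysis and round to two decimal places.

The stratified and pooled comparisons disagree (Diet H wins within each week-4 weight band; Diet X wins overall), so the answer turns on the causal role of week-4 weight band.
Week-4 weight band is downstream of the diet. One should not condition on a consequence of treatment, so the overall rates are the right comparison.
So P(outcome | do(Diet H)) is just the pooled rate for Diet H: 68/120 = 0.567.

0.57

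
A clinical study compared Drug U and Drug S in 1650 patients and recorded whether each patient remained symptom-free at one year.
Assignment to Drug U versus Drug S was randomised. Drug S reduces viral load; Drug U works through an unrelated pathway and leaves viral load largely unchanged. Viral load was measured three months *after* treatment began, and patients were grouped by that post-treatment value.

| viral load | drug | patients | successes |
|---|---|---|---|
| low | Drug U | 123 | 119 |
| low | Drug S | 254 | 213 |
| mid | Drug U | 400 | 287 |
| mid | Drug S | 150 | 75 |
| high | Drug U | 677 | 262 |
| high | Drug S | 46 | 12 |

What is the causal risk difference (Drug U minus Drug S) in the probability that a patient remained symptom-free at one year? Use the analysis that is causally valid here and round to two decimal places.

-0.11

The viral load-specific comparison favours Drug U throughout, but the pooled figures favour Drug S. The question is whether to condition on viral load.
Because the drug influences viral load, viral load is a post-treatment mediator, not a confounder. Stratifying on it would bias the estimate; the causal effect is the crude pooled difference.
The causal difference is the pooled difference: 0.557 − 0.667 = -0.110.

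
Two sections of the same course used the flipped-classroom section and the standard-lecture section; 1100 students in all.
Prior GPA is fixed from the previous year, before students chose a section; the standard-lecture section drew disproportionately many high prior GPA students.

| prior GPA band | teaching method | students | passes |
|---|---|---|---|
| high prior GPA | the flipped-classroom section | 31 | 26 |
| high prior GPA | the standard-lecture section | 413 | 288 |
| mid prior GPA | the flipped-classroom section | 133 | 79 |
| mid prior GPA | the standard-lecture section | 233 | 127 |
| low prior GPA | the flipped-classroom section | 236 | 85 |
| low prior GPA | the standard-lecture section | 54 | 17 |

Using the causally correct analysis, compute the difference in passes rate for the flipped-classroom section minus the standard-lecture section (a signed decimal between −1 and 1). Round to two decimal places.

The prior GPA band-specific comparison favours the flipped-classroom section throughout, but the pooled figures favour the standard-lecture section. The question is whether to condition on prior GPA band.
The imbalance in prior GPA band arose from how students were allocated, not from anything the teaching method did; and prior GPA band independently affects the outcome. The pooled gap is confounded — condition on prior GPA band.
Adjusting over the population distribution of prior GPA band: 0.404·(0.839−0.697) + 0.333·(0.594−0.545) + 0.264·(0.360−0.315) = +0.085.

+0.09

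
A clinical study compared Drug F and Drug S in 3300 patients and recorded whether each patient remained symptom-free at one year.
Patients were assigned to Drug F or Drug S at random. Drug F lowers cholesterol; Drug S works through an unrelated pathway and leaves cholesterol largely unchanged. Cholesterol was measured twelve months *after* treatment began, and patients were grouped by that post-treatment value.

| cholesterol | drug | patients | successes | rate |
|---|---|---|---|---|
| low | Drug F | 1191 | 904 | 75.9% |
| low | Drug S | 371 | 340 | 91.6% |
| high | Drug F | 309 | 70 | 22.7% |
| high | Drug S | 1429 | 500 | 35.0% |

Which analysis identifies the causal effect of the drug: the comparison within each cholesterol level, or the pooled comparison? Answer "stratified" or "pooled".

pooled

Because the drug influences cholesterol, cholesterol is a post-treatment mediator, not a confounder. Stratifying on it would bias the estimate; the causal effect is the crude pooled difference.
Pooled: Drug F 64.9% vs Drug S 46.7%; Drug F is higher overall.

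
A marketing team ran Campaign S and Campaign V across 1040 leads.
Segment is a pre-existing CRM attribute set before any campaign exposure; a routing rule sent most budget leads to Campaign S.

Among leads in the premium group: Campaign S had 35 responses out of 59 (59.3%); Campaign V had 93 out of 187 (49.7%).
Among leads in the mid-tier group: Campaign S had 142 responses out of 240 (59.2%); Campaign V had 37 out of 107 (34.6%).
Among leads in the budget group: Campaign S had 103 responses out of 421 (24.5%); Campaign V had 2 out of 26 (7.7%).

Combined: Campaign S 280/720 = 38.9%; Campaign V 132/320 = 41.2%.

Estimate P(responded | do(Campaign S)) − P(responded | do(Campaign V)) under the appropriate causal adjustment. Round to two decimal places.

Campaign S is higher inside every customer segment stratum but Campaign V is higher in aggregate. Whether to stratify depends on how customer segment relates to the campaign.
Customer segment is set before the campaign has any effect — it is not caused by the campaign — and it independently drives the outcome. That makes it a confounder, so the causal comparison is within customer segment levels.
Adjusting over the population distribution of customer segment: 0.237·(0.593−0.497) + 0.334·(0.592−0.346) + 0.430·(0.245−0.077) = +0.177.

+0.18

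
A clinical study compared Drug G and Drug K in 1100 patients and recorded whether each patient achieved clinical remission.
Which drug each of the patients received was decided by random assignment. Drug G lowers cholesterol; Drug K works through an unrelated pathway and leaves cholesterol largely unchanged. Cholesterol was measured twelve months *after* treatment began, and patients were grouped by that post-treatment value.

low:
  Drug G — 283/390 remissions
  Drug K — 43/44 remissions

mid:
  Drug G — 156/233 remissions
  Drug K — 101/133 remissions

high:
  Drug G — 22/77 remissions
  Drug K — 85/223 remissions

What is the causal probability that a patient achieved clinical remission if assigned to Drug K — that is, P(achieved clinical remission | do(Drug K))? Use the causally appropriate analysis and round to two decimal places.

0.57

The distribution of cholesterol is itself part of what the drug does — it is an intermediate outcome. Holding it fixed would remove that part of the effect; the total effect is the pooled difference.
So P(outcome | do(Drug K)) is just the pooled rate for Drug K: 229/400 = 0.573.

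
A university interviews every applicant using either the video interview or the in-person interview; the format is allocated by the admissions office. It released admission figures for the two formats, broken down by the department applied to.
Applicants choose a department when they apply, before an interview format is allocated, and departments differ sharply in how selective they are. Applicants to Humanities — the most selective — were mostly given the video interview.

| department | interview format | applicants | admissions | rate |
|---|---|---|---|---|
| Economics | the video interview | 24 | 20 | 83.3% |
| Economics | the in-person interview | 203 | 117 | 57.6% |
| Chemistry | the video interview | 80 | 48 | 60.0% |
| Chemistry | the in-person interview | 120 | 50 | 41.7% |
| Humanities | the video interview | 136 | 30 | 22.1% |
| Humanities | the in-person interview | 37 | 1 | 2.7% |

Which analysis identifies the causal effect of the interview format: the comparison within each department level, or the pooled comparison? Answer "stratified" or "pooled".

the video interview is higher inside every department stratum but the in-person interview is higher in aggregate. Whether to stratify depends on how department relates to the interview format.
Nothing the interview format does changes department; the imbalance is an allocation artefact. With department also predicting the outcome, the pooled figure is confounded, and the within-stratum comparison is the causal one.
Within each level — Economics: 83.3% vs 57.6%; Chemistry: 60.0% vs 41.7%; Humanities: 22.1% vs 2.7% — the video interview is higher every time.

stratified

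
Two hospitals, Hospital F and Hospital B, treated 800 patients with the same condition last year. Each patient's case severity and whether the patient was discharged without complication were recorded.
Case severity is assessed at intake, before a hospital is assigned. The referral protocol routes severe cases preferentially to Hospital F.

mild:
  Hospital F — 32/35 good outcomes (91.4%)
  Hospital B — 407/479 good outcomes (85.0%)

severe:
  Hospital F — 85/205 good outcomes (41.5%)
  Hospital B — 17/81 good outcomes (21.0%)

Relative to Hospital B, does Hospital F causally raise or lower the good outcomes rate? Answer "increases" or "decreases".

Case severity satisfies the back-door criterion: it is not a descendant of the hospital, and it blocks the spurious path from hospital to outcome. Adjusting for it (i.e., using the within-case severity rates) gives the causal effect.
Within each level — mild: 91.4% vs 85.0%; severe: 41.5% vs 21.0% — Hospital F is higher every time.

increases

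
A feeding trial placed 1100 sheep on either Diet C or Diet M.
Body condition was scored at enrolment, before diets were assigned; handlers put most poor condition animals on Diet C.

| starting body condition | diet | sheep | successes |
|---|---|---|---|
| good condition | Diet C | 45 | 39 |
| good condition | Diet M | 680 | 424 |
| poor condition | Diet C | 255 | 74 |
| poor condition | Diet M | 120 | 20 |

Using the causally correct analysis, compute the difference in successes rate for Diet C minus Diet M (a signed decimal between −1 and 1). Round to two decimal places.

Here starting body condition is a common cause — it drives both which diet a case falls under and the outcome. The crude comparison mixes populations; the stratum-specific rates are the causally relevant ones.
Adjusting over the population distribution of starting body condition: 0.659·(0.867−0.624) + 0.341·(0.290−0.167) = +0.202.

+0.20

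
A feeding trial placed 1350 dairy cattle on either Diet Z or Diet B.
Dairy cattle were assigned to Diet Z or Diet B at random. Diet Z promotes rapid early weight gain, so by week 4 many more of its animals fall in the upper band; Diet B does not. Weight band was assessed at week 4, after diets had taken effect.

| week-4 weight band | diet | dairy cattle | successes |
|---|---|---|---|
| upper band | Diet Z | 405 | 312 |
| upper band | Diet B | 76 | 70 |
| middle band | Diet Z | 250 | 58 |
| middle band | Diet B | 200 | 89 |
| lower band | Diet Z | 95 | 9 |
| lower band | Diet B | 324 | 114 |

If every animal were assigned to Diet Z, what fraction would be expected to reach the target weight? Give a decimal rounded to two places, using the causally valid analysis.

0.51

Week-4 weight band is downstream of the diet. One should not condition on a consequence of treatment, so the overall rates are the right comparison.
So P(outcome | do(Diet Z)) is just the pooled rate for Diet Z: 379/750 = 0.505.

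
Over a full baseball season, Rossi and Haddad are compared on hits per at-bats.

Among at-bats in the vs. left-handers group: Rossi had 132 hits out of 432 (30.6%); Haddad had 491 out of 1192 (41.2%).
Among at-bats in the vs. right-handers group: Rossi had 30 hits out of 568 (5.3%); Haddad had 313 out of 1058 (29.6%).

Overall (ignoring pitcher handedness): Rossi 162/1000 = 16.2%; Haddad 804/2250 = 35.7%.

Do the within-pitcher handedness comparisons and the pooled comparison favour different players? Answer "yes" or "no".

no

Within each pitcher handedness level (vs. left-handers 30.6% vs 41.2%; vs. right-handers 5.3% vs 29.6%), Haddad has the higher rate every time. Pooled: 16.2% vs 35.7% — Haddad has the higher rate overall. They agree.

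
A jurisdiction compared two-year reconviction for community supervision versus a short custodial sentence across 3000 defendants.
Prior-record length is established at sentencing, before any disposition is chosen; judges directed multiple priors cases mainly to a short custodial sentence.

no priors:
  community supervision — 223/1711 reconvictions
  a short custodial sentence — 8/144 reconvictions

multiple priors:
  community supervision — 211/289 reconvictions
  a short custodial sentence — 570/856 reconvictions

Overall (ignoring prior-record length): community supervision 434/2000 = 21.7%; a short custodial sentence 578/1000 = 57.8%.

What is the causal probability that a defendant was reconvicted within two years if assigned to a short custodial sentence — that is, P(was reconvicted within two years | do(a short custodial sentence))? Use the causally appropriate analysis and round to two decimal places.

0.29

The stratified and pooled comparisons disagree (a short custodial sentence wins within each prior-record length; community supervision wins overall), so the answer turns on the causal role of prior-record length.
Prior-record length is set before the disposition has any effect — it is not caused by the disposition — and it independently drives the outcome. That makes it a confounder, so the causal comparison is within prior-record length levels.
Standardising a short custodial sentence to the population prior-record length mix: 0.618·8/144 + 0.382·570/856 = 0.288.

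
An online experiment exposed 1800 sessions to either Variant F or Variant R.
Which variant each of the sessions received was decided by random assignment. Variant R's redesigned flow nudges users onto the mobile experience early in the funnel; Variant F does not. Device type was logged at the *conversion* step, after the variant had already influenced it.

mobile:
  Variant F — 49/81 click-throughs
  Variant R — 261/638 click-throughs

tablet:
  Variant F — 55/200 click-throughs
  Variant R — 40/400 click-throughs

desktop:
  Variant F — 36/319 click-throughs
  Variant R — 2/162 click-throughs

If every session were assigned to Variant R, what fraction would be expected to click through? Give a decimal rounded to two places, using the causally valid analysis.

0.25

Device type is recorded after the variant and is itself shifted by it — it sits on the causal path from variant to outcome. Conditioning on a mediator would strip out part of the effect we want; the pooled comparison gives the total causal effect.
So P(outcome | do(Variant R)) is just the pooled rate for Variant R: 303/1200 = 0.253.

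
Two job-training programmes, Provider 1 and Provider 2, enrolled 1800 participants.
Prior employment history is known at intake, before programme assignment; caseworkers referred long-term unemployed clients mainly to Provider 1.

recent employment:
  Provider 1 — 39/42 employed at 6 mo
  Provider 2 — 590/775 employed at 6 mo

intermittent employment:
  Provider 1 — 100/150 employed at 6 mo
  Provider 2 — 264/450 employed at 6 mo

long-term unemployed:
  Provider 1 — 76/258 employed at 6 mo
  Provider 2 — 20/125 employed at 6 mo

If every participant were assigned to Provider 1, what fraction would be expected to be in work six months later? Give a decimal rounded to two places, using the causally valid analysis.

Nothing the programme does changes prior employment history; the imbalance is an allocation artefact. With prior employment history also predicting the outcome, the pooled figure is confounded, and the within-stratum comparison is the causal one.
Standardising Provider 1 to the population prior employment history mix: 0.454·39/42 + 0.333·100/150 + 0.213·76/258 = 0.706.

0.71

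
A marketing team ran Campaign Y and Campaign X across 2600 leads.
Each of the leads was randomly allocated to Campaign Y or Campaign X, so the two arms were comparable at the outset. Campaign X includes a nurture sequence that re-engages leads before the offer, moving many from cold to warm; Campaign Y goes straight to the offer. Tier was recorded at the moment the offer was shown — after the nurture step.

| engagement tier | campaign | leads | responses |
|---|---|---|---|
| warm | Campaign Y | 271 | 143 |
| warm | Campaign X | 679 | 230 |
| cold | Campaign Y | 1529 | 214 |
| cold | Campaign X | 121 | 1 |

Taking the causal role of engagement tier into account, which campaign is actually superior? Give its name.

Campaign X

Campaign Y is higher inside every engagement tier stratum but Campaign X is higher in aggregate. Whether to stratify depends on how engagement tier relates to the campaign.
Engagement tier here is a post-treatment variable shaped by the campaign; conditioning on it would introduce bias rather than remove it. The overall comparison is the causal one.
Pooled: Campaign Y 19.8% vs Campaign X 28.9%; Campaign X is higher overall.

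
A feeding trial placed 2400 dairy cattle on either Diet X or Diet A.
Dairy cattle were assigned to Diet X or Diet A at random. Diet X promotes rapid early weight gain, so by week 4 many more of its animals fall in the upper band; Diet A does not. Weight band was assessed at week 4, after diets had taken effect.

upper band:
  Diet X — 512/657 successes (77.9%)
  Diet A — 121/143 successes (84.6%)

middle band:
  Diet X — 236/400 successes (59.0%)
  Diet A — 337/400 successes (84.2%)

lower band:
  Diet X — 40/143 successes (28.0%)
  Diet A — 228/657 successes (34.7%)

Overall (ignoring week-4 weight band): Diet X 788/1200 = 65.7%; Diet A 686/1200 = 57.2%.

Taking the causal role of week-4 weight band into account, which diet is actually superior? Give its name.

Week-4 weight band is recorded after the diet and is itself shifted by it — it sits on the causal path from diet to outcome. Conditioning on a mediator would strip out part of the effect we want; the pooled comparison gives the total causal effect.
Pooled: Diet X 65.7% vs Diet A 57.2%; Diet X is higher overall.

Diet X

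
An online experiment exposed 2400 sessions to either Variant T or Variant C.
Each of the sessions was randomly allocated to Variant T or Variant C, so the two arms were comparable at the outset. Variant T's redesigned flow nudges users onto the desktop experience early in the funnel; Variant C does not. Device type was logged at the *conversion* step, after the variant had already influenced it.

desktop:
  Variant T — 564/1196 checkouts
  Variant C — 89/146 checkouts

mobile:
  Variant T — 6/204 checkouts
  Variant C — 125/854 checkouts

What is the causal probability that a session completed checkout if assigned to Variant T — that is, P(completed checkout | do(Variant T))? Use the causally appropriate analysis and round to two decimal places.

Device type here is a post-treatment variable shaped by the variant; conditioning on it would introduce bias rather than remove it. The overall comparison is the causal one.
So P(outcome | do(Variant T)) is just the pooled rate for Variant T: 570/1400 = 0.407.

0.41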